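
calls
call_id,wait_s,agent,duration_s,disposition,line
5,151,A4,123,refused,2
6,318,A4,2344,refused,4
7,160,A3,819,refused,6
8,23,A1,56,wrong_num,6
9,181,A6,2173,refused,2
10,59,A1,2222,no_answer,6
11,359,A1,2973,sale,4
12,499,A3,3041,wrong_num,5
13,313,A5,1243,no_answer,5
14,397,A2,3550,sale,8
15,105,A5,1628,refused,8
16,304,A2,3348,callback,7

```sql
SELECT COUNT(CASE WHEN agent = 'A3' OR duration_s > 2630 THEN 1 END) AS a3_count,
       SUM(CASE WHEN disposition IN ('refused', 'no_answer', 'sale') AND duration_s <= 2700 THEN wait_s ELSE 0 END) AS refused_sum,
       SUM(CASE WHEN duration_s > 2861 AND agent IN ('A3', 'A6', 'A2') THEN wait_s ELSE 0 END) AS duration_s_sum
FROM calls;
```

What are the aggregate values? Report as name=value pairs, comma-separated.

[a3_count: agent = 'A3' OR duration_s > 2630]
call_id=5: ✗
call_id=6: ✗
call_id=7: ✓ → 1
call_id=8: ✗
call_id=9: ✗
call_id=10: ✗
call_id=11: ✓ → 1
call_id=12: ✓ → 1
call_id=13: ✗
call_id=14: ✓ → 1
call_id=15: ✗
call_id=16: ✓ → 1
a3_count = COUNT(1, 1, 1, 1, 1) = 5
—
[refused_sum: disposition IN ('refused', 'no_answer', 'sale') AND duration_s <= 2700]
call_id=5: ✓ → 151
call_id=6: ✓ → 318
call_id=7: ✓ → 160
call_id=8: ✗
call_id=9: ✓ → 181
call_id=10: ✓ → 59
call_id=11: ✗
call_id=12: ✗
call_id=13: ✓ → 313
call_id=14: ✗
call_id=15: ✓ → 105
call_id=16: ✗
refused_sum = 151 + 318 + 160 + 181 + 59 + 313 + 105 = 1287
—
[duration_s_sum: duration_s > 2861 AND agent IN ('A3', 'A6', 'A2')]
call_id=5: ✗
call_id=6: ✗
call_id=7: ✗
call_id=8: ✗
call_id=9: ✗
call_id=10: ✗
call_id=11: ✗
call_id=12: ✓ → 499
call_id=13: ✗
call_id=14: ✓ → 397
call_id=15: ✗
call_id=16: ✓ → 304
duration_s_sum = 499 + 397 + 304 = 1200

a3_count=5, refused_sum=1287, duration_s_sum=1200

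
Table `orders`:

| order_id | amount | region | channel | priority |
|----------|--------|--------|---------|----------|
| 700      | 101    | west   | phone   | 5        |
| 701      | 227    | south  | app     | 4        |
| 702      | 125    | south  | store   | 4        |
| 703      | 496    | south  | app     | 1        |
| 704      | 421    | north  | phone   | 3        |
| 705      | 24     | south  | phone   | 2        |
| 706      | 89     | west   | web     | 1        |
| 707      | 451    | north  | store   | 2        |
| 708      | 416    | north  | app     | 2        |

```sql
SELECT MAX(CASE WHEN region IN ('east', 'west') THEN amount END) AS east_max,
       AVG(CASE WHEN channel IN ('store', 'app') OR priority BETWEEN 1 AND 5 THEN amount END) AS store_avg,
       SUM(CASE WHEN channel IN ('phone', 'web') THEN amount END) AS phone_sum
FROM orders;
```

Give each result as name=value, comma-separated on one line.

[east_max: region IN ('east', 'west')]
order_id=700: ✓ → 101
order_id=701: ✗
order_id=702: ✗
order_id=703: ✗
order_id=704: ✗
order_id=705: ✗
order_id=706: ✓ → 89
order_id=707: ✗
order_id=708: ✗
east_max = MAX(101, 89) = 101
—
[store_avg: channel IN ('store', 'app') OR priority BETWEEN 1 AND 5]
order_id=700: ✓ → 101
order_id=701: ✓ → 227
order_id=702: ✓ → 125
order_id=703: ✓ → 496
order_id=704: ✓ → 421
order_id=705: ✓ → 24
order_id=706: ✓ → 89
order_id=707: ✓ → 451
order_id=708: ✓ → 416
store_avg = (101 + 227 + 125 + 496 + 421 + 24 + 89 + 451 + 416) / 9 = 261.1111111111
—
[phone_sum: channel IN ('phone', 'web')]
order_id=700: ✓ → 101
order_id=701: ✗
order_id=702: ✗
order_id=703: ✗
order_id=704: ✓ → 421
order_id=705: ✓ → 24
order_id=706: ✓ → 89
order_id=707: ✗
order_id=708: ✗
phone_sum = 101 + 421 + 24 + 89 = 635

east_max=101, store_avg=261.1111111111, phone_sum=635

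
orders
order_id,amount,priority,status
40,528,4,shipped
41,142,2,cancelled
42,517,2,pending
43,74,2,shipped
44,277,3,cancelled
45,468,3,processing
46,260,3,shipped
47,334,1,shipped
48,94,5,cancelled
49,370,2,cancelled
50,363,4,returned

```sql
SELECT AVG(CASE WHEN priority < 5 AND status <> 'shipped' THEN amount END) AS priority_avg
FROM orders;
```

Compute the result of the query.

order_id=40: ✗
order_id=41: ✓ → 142
order_id=42: ✓ → 517
order_id=43: ✗
order_id=44: ✓ → 277
order_id=45: ✓ → 468
order_id=46: ✗
order_id=47: ✗
order_id=48: ✗
order_id=49: ✓ → 370
order_id=50: ✓ → 363
priority_avg = (142 + 517 + 277 + 468 + 370 + 363) / 6 = 356.1666666667

356.1666666667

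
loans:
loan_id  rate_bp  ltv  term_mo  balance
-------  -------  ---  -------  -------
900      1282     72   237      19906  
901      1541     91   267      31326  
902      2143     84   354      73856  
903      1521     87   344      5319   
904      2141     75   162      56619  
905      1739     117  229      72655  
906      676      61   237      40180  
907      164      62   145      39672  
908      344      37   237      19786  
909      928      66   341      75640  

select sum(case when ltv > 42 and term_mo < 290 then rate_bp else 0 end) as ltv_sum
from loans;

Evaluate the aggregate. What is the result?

loan_id=900: ✓ → 1282
loan_id=901: ✓ → 1541
loan_id=902: ✗
loan_id=903: ✗
loan_id=904: ✓ → 2141
loan_id=905: ✓ → 1739
loan_id=906: ✓ → 676
loan_id=907: ✓ → 164
loan_id=908: ✗
loan_id=909: ✗
ltv_sum = 1282 + 1541 + 2141 + 1739 + 676 + 164 = 7543

7543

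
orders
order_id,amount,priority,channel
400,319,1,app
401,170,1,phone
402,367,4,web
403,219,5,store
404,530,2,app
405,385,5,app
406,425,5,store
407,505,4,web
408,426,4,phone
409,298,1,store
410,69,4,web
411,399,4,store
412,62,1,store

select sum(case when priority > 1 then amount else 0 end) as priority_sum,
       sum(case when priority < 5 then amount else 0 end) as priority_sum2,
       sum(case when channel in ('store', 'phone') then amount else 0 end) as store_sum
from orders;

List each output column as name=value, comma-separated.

[priority_sum: priority > 1]
order_id=400: ✗
order_id=401: ✗
order_id=402: ✓ → 367
order_id=403: ✓ → 219
order_id=404: ✓ → 530
order_id=405: ✓ → 385
order_id=406: ✓ → 425
order_id=407: ✓ → 505
order_id=408: ✓ → 426
order_id=409: ✗
order_id=410: ✓ → 69
order_id=411: ✓ → 399
order_id=412: ✗
priority_sum = 367 + 219 + 530 + 385 + 425 + 505 + 426 + 69 + 399 = 3325
—
[priority_sum2: priority < 5]
order_id=400: ✓ → 319
order_id=401: ✓ → 170
order_id=402: ✓ → 367
order_id=403: ✗
order_id=404: ✓ → 530
order_id=405: ✗
order_id=406: ✗
order_id=407: ✓ → 505
order_id=408: ✓ → 426
order_id=409: ✓ → 298
order_id=410: ✓ → 69
order_id=411: ✓ → 399
order_id=412: ✓ → 62
priority_sum2 = 319 + 170 + 367 + 530 + 505 + 426 + 298 + 69 + 399 + 62 = 3145
—
[store_sum: channel in ('store', 'phone')]
order_id=400: ✗
order_id=401: ✓ → 170
order_id=402: ✗
order_id=403: ✓ → 219
order_id=404: ✗
order_id=405: ✗
order_id=406: ✓ → 425
order_id=407: ✗
order_id=408: ✓ → 426
order_id=409: ✓ → 298
order_id=410: ✗
order_id=411: ✓ → 399
order_id=412: ✓ → 62
store_sum = 170 + 219 + 425 + 426 + 298 + 399 + 62 = 1999

priority_sum=3325, priority_sum2=3145, store_sum=1999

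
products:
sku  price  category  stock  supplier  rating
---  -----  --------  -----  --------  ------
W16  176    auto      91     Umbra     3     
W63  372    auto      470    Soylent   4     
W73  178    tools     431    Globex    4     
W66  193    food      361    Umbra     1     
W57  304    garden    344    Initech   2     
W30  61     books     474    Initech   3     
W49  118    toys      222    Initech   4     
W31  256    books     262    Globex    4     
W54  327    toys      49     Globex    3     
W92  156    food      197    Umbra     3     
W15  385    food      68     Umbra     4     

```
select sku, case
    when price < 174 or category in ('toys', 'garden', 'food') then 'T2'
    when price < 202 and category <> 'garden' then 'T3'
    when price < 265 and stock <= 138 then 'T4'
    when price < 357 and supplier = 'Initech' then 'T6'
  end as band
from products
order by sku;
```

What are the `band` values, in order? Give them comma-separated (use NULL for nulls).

sku=W15: price < 174 or category in ('toys', 'garden', 'food') → T2
sku=W16: price < 202 and category <> 'garden' → T3
sku=W30: price < 174 or category in ('toys', 'garden', 'food') → T2
sku=W31: (no match → NULL) → NULL
sku=W49: price < 174 or category in ('toys', 'garden', 'food') → T2
sku=W54: price < 174 or category in ('toys', 'garden', 'food') → T2
sku=W57: price < 174 or category in ('toys', 'garden', 'food') → T2
sku=W63: (no match → NULL) → NULL
sku=W66: price < 174 or category in ('toys', 'garden', 'food') → T2
sku=W73: price < 202 and category <> 'garden' → T3
sku=W92: price < 174 or category in ('toys', 'garden', 'food') → T2

T2, T3, T2, NULL, T2, T2, T2, NULL, T2, T3, T2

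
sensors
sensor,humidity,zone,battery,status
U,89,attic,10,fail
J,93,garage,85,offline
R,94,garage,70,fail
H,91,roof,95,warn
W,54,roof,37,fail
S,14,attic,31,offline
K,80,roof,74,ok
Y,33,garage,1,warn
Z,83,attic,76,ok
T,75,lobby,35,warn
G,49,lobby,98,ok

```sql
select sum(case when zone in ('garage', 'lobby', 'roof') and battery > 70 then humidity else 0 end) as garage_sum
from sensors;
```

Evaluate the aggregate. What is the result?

sensor=U: ✗
sensor=J: ✓ → 93
sensor=R: ✗
sensor=H: ✓ → 91
sensor=W: ✗
sensor=S: ✗
sensor=K: ✓ → 80
sensor=Y: ✗
sensor=Z: ✗
sensor=T: ✗
sensor=G: ✓ → 49
garage_sum = 93 + 91 + 80 + 49 = 313

313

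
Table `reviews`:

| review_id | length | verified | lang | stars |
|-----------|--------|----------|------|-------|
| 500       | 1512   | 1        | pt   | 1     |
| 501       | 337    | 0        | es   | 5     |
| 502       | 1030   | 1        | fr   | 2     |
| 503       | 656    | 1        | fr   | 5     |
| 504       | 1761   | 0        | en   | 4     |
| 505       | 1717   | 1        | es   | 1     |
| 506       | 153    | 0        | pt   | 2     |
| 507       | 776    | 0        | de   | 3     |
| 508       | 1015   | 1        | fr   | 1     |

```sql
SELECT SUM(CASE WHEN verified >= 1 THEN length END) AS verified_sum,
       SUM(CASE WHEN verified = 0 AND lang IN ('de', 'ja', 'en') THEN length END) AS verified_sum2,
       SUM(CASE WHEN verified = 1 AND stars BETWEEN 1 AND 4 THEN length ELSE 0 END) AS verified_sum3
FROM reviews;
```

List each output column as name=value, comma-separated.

[verified_sum: verified >= 1]
review_id=500: ✓ → 1512
review_id=501: ✗
review_id=502: ✓ → 1030
review_id=503: ✓ → 656
review_id=504: ✗
review_id=505: ✓ → 1717
review_id=506: ✗
review_id=507: ✗
review_id=508: ✓ → 1015
verified_sum = 1512 + 1030 + 656 + 1717 + 1015 = 5930
—
[verified_sum2: verified = 0 AND lang IN ('de', 'ja', 'en')]
review_id=500: ✗
review_id=501: ✗
review_id=502: ✗
review_id=503: ✗
review_id=504: ✓ → 1761
review_id=505: ✗
review_id=506: ✗
review_id=507: ✓ → 776
review_id=508: ✗
verified_sum2 = 1761 + 776 = 2537
—
[verified_sum3: verified = 1 AND stars BETWEEN 1 AND 4]
review_id=500: ✓ → 1512
review_id=501: ✗
review_id=502: ✓ → 1030
review_id=503: ✗
review_id=504: ✗
review_id=505: ✓ → 1717
review_id=506: ✗
review_id=507: ✗
review_id=508: ✓ → 1015
verified_sum3 = 1512 + 1030 + 1717 + 1015 = 5274

verified_sum=5930, verified_sum2=2537, verified_sum3=5274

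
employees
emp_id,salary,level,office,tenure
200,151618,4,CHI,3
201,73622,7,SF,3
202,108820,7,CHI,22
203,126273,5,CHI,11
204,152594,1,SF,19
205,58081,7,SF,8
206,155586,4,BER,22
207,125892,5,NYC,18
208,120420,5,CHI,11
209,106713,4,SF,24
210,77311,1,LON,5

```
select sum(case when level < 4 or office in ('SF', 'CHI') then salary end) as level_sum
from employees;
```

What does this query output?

emp_id=200: ✓ → 151618
emp_id=201: ✓ → 73622
emp_id=202: ✓ → 108820
emp_id=203: ✓ → 126273
emp_id=204: ✓ → 152594
emp_id=205: ✓ → 58081
emp_id=206: ✗
emp_id=207: ✗
emp_id=208: ✓ → 120420
emp_id=209: ✓ → 106713
emp_id=210: ✓ → 77311
level_sum = 151618 + 73622 + 108820 + 126273 + 152594 + 58081 + 120420 + 106713 + 77311 = 975452

975452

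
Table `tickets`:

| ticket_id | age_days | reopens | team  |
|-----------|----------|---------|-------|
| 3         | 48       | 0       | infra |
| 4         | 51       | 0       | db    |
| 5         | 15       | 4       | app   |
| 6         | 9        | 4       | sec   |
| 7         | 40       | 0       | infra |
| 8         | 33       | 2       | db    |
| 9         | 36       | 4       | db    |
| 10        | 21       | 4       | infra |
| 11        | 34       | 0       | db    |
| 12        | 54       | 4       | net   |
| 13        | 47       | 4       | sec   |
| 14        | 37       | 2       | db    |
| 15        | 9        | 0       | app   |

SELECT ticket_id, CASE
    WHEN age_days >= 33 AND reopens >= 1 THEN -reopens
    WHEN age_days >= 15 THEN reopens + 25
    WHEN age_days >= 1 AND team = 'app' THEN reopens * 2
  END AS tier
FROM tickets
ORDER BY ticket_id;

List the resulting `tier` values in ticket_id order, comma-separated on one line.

25, 25, 29, NULL, 25, -2, -4, 29, 25, -4, -4, -2, 0

ticket_id=3: age_days >= 15 → 25
ticket_id=4: age_days >= 15 → 25
ticket_id=5: age_days >= 15 → 29
ticket_id=6: (no match → NULL) → NULL
ticket_id=7: age_days >= 15 → 25
ticket_id=8: age_days >= 33 AND reopens >= 1 → -2
ticket_id=9: age_days >= 33 AND reopens >= 1 → -4
ticket_id=10: age_days >= 15 → 29
ticket_id=11: age_days >= 15 → 25
ticket_id=12: age_days >= 33 AND reopens >= 1 → -4
ticket_id=13: age_days >= 33 AND reopens >= 1 → -4
ticket_id=14: age_days >= 33 AND reopens >= 1 → -2
ticket_id=15: age_days >= 1 AND team = 'app' → 0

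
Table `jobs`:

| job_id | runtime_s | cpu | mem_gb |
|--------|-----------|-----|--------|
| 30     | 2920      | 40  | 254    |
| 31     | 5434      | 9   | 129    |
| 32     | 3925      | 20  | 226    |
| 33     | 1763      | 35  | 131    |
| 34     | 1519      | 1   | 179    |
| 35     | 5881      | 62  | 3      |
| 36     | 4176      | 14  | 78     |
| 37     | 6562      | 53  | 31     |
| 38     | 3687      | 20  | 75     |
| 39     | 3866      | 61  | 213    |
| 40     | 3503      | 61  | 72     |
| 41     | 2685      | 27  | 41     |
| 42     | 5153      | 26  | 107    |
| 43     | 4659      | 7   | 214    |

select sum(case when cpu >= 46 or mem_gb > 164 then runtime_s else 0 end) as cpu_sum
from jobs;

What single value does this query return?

job_id=30: ✓ → 2920
job_id=31: ✗
job_id=32: ✓ → 3925
job_id=33: ✗
job_id=34: ✓ → 1519
job_id=35: ✓ → 5881
job_id=36: ✗
job_id=37: ✓ → 6562
job_id=38: ✗
job_id=39: ✓ → 3866
job_id=40: ✓ → 3503
job_id=41: ✗
job_id=42: ✗
job_id=43: ✓ → 4659
cpu_sum = 2920 + 3925 + 1519 + 5881 + 6562 + 3866 + 3503 + 4659 = 32835

32835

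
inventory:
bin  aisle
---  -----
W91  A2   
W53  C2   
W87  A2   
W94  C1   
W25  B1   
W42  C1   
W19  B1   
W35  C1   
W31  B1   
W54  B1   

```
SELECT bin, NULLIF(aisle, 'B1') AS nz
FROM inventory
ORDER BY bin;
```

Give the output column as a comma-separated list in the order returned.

NULL, NULL, NULL, C1, C1, C2, NULL, A2, A2, C1

bin=W19: aisle=B1 vs B1: equal → NULL
bin=W25: aisle=B1 vs B1: equal → NULL
bin=W31: aisle=B1 vs B1: equal → NULL
bin=W35: aisle=C1 vs B1: differ → C1
bin=W42: aisle=C1 vs B1: differ → C1
bin=W53: aisle=C2 vs B1: differ → C2
bin=W54: aisle=B1 vs B1: equal → NULL
bin=W87: aisle=A2 vs B1: differ → A2
bin=W91: aisle=A2 vs B1: differ → A2
bin=W94: aisle=C1 vs B1: differ → C1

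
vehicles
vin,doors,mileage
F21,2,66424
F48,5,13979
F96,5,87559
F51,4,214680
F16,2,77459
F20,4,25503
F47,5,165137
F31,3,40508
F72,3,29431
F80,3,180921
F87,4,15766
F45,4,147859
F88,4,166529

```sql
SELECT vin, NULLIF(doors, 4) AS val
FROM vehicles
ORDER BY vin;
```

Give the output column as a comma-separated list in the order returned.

vin=F16: doors=2 vs 4: differ → 2
vin=F20: doors=4 vs 4: equal → NULL
vin=F21: doors=2 vs 4: differ → 2
vin=F31: doors=3 vs 4: differ → 3
vin=F45: doors=4 vs 4: equal → NULL
vin=F47: doors=5 vs 4: differ → 5
vin=F48: doors=5 vs 4: differ → 5
vin=F51: doors=4 vs 4: equal → NULL
vin=F72: doors=3 vs 4: differ → 3
vin=F80: doors=3 vs 4: differ → 3
vin=F87: doors=4 vs 4: equal → NULL
vin=F88: doors=4 vs 4: equal → NULL
vin=F96: doors=5 vs 4: differ → 5

2, NULL, 2, 3, NULL, 5, 5, NULL, 3, 3, NULL, NULL, 5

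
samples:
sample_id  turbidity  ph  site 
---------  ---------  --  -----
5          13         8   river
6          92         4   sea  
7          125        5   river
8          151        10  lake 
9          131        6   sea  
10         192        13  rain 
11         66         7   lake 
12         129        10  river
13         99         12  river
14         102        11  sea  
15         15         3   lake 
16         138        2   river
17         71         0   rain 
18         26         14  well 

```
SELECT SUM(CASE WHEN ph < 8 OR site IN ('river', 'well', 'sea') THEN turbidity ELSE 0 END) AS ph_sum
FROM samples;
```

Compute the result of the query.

sample_id=5: ✓ → 13
sample_id=6: ✓ → 92
sample_id=7: ✓ → 125
sample_id=8: ✗
sample_id=9: ✓ → 131
sample_id=10: ✗
sample_id=11: ✓ → 66
sample_id=12: ✓ → 129
sample_id=13: ✓ → 99
sample_id=14: ✓ → 102
sample_id=15: ✓ → 15
sample_id=16: ✓ → 138
sample_id=17: ✓ → 71
sample_id=18: ✓ → 26
ph_sum = 13 + 92 + 125 + 131 + 66 + 129 + 99 + 102 + 15 + 138 + 71 + 26 = 1007

1007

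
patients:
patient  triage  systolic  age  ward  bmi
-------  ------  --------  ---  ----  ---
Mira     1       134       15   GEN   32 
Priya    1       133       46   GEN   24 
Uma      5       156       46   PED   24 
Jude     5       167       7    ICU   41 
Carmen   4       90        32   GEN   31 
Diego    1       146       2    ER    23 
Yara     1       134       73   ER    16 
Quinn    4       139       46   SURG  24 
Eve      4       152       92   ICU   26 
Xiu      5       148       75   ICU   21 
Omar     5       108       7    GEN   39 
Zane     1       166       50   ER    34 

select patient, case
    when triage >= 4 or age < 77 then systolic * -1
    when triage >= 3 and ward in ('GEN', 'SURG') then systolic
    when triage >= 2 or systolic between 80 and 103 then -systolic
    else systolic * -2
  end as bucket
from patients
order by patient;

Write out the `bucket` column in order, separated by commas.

-90, -146, -152, -167, -134, -108, -133, -139, -156, -148, -134, -166

patient=Carmen: triage >= 4 or age < 77 → -90
patient=Diego: triage >= 4 or age < 77 → -146
patient=Eve: triage >= 4 or age < 77 → -152
patient=Jude: triage >= 4 or age < 77 → -167
patient=Mira: triage >= 4 or age < 77 → -134
patient=Omar: triage >= 4 or age < 77 → -108
patient=Priya: triage >= 4 or age < 77 → -133
patient=Quinn: triage >= 4 or age < 77 → -139
patient=Uma: triage >= 4 or age < 77 → -156
patient=Xiu: triage >= 4 or age < 77 → -148
patient=Yara: triage >= 4 or age < 77 → -134
patient=Zane: triage >= 4 or age < 77 → -166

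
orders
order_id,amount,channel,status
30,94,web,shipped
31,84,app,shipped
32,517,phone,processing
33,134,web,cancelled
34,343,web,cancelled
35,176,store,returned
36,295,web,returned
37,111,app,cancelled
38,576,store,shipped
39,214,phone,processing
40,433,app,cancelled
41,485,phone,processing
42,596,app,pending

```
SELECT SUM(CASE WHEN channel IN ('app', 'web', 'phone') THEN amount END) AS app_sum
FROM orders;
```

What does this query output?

order_id=30: ✓ → 94
order_id=31: ✓ → 84
order_id=32: ✓ → 517
order_id=33: ✓ → 134
order_id=34: ✓ → 343
order_id=35: ✗
order_id=36: ✓ → 295
order_id=37: ✓ → 111
order_id=38: ✗
order_id=39: ✓ → 214
order_id=40: ✓ → 433
order_id=41: ✓ → 485
order_id=42: ✓ → 596
app_sum = 94 + 84 + 517 + 134 + 343 + 295 + 111 + 214 + 433 + 485 + 596 = 3306

3306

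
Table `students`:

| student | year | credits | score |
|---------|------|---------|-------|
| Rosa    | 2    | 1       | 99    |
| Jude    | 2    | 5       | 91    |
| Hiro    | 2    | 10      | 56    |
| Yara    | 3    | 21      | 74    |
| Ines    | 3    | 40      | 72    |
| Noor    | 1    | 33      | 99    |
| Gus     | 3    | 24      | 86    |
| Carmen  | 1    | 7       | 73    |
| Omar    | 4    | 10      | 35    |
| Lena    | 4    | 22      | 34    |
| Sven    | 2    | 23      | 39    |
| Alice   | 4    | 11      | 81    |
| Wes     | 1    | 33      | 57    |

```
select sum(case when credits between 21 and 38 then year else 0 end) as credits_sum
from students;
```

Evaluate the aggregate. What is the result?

14

student=Rosa: ✗
student=Jude: ✗
student=Hiro: ✗
student=Yara: ✓ → 3
student=Ines: ✗
student=Noor: ✓ → 1
student=Gus: ✓ → 3
student=Carmen: ✗
student=Omar: ✗
student=Lena: ✓ → 4
student=Sven: ✓ → 2
student=Alice: ✗
student=Wes: ✓ → 1
credits_sum = 3 + 1 + 3 + 4 + 2 + 1 = 14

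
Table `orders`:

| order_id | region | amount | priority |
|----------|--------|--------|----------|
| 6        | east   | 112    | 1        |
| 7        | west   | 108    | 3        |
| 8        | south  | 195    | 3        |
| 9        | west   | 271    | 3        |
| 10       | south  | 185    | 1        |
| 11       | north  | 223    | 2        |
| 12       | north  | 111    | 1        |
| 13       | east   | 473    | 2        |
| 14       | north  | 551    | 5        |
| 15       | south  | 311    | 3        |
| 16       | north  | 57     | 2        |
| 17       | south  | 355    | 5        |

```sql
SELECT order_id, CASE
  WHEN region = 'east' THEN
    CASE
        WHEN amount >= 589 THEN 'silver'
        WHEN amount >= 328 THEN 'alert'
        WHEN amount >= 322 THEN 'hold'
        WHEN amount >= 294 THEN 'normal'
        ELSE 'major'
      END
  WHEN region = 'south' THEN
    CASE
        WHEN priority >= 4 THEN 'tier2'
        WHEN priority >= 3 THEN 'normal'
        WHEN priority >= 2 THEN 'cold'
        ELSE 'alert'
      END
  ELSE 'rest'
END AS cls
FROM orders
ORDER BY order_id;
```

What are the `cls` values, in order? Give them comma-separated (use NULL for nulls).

order_id=6: region='east' → inner[ELSE] → major
order_id=7: region='west' → outer ELSE → rest
order_id=8: region='south' → inner[priority >= 3] → normal
order_id=9: region='west' → outer ELSE → rest
order_id=10: region='south' → inner[ELSE] → alert
order_id=11: region='north' → outer ELSE → rest
order_id=12: region='north' → outer ELSE → rest
order_id=13: region='east' → inner[amount >= 328] → alert
order_id=14: region='north' → outer ELSE → rest
order_id=15: region='south' → inner[priority >= 3] → normal
order_id=16: region='north' → outer ELSE → rest
order_id=17: region='south' → inner[priority >= 4] → tier2

major, rest, normal, rest, alert, rest, rest, alert, rest, normal, rest, tier2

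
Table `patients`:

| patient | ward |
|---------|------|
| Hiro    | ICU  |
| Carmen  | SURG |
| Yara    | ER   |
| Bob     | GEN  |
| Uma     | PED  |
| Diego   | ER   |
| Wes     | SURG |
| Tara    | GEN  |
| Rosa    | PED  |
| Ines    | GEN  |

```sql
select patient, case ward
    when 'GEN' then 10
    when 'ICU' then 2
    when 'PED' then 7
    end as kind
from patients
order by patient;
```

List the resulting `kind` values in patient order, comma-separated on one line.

patient=Bob: ward='GEN' → 10
patient=Carmen: (no match → NULL) → NULL
patient=Diego: (no match → NULL) → NULL
patient=Hiro: ward='ICU' → 2
patient=Ines: ward='GEN' → 10
patient=Rosa: ward='PED' → 7
patient=Tara: ward='GEN' → 10
patient=Uma: ward='PED' → 7
patient=Wes: (no match → NULL) → NULL
patient=Yara: (no match → NULL) → NULL

10, NULL, NULL, 2, 10, 7, 10, 7, NULL, NULL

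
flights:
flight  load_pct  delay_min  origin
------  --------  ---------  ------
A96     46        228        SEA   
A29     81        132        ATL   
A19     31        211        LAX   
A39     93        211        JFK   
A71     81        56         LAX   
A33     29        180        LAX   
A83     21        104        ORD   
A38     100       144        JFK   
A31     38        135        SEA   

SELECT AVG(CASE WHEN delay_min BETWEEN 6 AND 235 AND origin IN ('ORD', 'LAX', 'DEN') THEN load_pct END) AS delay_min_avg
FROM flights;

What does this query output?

40.5

flight=A96: ✗
flight=A29: ✗
flight=A19: ✓ → 31
flight=A39: ✗
flight=A71: ✓ → 81
flight=A33: ✓ → 29
flight=A83: ✓ → 21
flight=A38: ✗
flight=A31: ✗
delay_min_avg = (31 + 81 + 29 + 21) / 4 = 40.5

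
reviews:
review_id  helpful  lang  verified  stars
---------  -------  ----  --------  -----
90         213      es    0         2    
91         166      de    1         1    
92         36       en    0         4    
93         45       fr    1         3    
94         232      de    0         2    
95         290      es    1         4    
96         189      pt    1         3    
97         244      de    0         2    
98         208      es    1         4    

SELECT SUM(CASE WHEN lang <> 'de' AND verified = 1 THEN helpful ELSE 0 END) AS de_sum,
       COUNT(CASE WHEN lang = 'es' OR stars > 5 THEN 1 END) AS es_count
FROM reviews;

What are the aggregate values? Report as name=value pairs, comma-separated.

de_sum=732, es_count=3

[de_sum: lang <> 'de' AND verified = 1]
review_id=90: ✗
review_id=91: ✗
review_id=92: ✗
review_id=93: ✓ → 45
review_id=94: ✗
review_id=95: ✓ → 290
review_id=96: ✓ → 189
review_id=97: ✗
review_id=98: ✓ → 208
de_sum = 45 + 290 + 189 + 208 = 732
—
[es_count: lang = 'es' OR stars > 5]
review_id=90: ✓ → 1
review_id=91: ✗
review_id=92: ✗
review_id=93: ✗
review_id=94: ✗
review_id=95: ✓ → 1
review_id=96: ✗
review_id=97: ✗
review_id=98: ✓ → 1
es_count = COUNT(1, 1, 1) = 3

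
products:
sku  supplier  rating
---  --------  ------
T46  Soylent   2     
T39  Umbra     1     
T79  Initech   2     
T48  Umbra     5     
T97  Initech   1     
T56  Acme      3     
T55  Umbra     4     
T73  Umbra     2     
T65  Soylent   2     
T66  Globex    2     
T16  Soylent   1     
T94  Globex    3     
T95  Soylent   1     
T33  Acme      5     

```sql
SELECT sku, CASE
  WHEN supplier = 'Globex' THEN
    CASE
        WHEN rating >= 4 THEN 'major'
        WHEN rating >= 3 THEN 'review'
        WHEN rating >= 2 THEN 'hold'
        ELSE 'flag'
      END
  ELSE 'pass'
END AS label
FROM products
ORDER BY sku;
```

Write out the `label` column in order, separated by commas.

sku=T16: supplier='Soylent' → outer ELSE → pass
sku=T33: supplier='Acme' → outer ELSE → pass
sku=T39: supplier='Umbra' → outer ELSE → pass
sku=T46: supplier='Soylent' → outer ELSE → pass
sku=T48: supplier='Umbra' → outer ELSE → pass
sku=T55: supplier='Umbra' → outer ELSE → pass
sku=T56: supplier='Acme' → outer ELSE → pass
sku=T65: supplier='Soylent' → outer ELSE → pass
sku=T66: supplier='Globex' → inner[rating >= 2] → hold
sku=T73: supplier='Umbra' → outer ELSE → pass
sku=T79: supplier='Initech' → outer ELSE → pass
sku=T94: supplier='Globex' → inner[rating >= 3] → review
sku=T95: supplier='Soylent' → outer ELSE → pass
sku=T97: supplier='Initech' → outer ELSE → pass

pass, pass, pass, pass, pass, pass, pass, pass, hold, pass, pass, review, pass, pass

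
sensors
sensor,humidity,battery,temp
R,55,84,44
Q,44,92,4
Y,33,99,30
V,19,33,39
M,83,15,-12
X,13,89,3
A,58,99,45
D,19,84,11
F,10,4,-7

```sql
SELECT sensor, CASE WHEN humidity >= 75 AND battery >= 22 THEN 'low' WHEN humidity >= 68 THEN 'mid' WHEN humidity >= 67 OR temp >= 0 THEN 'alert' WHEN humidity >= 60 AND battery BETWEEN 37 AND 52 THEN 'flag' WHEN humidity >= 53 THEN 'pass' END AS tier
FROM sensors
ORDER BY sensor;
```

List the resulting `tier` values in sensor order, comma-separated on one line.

alert, alert, NULL, mid, alert, alert, alert, alert, alert

sensor=A: humidity >= 67 OR temp >= 0 → alert
sensor=D: humidity >= 67 OR temp >= 0 → alert
sensor=F: (no match → NULL) → NULL
sensor=M: humidity >= 68 → mid
sensor=Q: humidity >= 67 OR temp >= 0 → alert
sensor=R: humidity >= 67 OR temp >= 0 → alert
sensor=V: humidity >= 67 OR temp >= 0 → alert
sensor=X: humidity >= 67 OR temp >= 0 → alert
sensor=Y: humidity >= 67 OR temp >= 0 → alert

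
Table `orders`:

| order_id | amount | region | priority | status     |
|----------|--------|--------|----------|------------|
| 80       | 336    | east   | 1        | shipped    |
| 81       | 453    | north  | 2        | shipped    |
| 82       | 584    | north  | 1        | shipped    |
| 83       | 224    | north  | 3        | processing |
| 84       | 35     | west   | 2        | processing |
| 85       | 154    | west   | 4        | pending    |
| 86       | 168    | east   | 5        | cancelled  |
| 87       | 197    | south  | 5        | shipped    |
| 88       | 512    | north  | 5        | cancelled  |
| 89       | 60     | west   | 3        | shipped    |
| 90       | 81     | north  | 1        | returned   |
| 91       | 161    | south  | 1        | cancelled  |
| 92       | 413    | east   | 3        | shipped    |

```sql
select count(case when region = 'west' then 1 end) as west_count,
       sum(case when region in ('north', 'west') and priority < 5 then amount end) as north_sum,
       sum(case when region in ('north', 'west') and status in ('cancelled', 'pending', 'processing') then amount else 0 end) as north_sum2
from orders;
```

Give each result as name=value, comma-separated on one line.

[west_count: region = 'west']
order_id=80: ✗
order_id=81: ✗
order_id=82: ✗
order_id=83: ✗
order_id=84: ✓ → 1
order_id=85: ✓ → 1
order_id=86: ✗
order_id=87: ✗
order_id=88: ✗
order_id=89: ✓ → 1
order_id=90: ✗
order_id=91: ✗
order_id=92: ✗
west_count = COUNT(1, 1, 1) = 3
—
[north_sum: region in ('north', 'west') and priority < 5]
order_id=80: ✗
order_id=81: ✓ → 453
order_id=82: ✓ → 584
order_id=83: ✓ → 224
order_id=84: ✓ → 35
order_id=85: ✓ → 154
order_id=86: ✗
order_id=87: ✗
order_id=88: ✗
order_id=89: ✓ → 60
order_id=90: ✓ → 81
order_id=91: ✗
order_id=92: ✗
north_sum = 453 + 584 + 224 + 35 + 154 + 60 + 81 = 1591
—
[north_sum2: region in ('north', 'west') and status in ('cancelled', 'pending', 'processing')]
order_id=80: ✗
order_id=81: ✗
order_id=82: ✗
order_id=83: ✓ → 224
order_id=84: ✓ → 35
order_id=85: ✓ → 154
order_id=86: ✗
order_id=87: ✗
order_id=88: ✓ → 512
order_id=89: ✗
order_id=90: ✗
order_id=91: ✗
order_id=92: ✗
north_sum2 = 224 + 35 + 154 + 512 = 925

west_count=3, north_sum=1591, north_sum2=925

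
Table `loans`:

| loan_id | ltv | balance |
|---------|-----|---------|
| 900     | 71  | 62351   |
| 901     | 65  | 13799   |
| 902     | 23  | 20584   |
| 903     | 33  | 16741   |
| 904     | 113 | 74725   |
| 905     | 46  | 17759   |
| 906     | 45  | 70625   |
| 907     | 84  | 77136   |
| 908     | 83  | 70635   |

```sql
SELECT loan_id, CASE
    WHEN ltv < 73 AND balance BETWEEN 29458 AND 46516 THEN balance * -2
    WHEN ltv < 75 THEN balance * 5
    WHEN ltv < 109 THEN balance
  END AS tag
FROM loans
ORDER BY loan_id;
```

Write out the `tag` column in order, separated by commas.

loan_id=900: ltv < 75 → 311755
loan_id=901: ltv < 75 → 68995
loan_id=902: ltv < 75 → 102920
loan_id=903: ltv < 75 → 83705
loan_id=904: (no match → NULL) → NULL
loan_id=905: ltv < 75 → 88795
loan_id=906: ltv < 75 → 353125
loan_id=907: ltv < 109 → 77136
loan_id=908: ltv < 109 → 70635

311755, 68995, 102920, 83705, NULL, 88795, 353125, 77136, 70635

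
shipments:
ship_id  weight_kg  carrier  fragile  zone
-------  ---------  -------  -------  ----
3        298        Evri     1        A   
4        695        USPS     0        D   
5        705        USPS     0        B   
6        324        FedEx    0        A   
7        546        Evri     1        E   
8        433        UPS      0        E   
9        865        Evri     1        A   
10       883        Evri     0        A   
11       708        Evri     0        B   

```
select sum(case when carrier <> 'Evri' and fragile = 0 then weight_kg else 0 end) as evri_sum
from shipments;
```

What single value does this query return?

ship_id=3: ✗
ship_id=4: ✓ → 695
ship_id=5: ✓ → 705
ship_id=6: ✓ → 324
ship_id=7: ✗
ship_id=8: ✓ → 433
ship_id=9: ✗
ship_id=10: ✗
ship_id=11: ✗
evri_sum = 695 + 705 + 324 + 433 = 2157

2157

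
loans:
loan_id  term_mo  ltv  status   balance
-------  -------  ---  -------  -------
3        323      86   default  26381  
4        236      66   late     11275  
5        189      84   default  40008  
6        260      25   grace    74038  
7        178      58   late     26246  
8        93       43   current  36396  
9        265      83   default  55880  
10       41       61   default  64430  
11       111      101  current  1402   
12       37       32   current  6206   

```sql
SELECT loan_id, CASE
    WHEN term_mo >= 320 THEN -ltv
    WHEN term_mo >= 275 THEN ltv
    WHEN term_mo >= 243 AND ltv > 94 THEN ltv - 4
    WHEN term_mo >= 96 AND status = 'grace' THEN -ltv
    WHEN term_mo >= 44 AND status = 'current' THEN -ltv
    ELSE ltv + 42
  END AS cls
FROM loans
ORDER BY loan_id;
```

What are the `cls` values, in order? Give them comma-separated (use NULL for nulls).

-86, 108, 126, -25, 100, -43, 125, 103, -101, 74

loan_id=3: term_mo >= 320 → -86
loan_id=4: ELSE → 108
loan_id=5: ELSE → 126
loan_id=6: term_mo >= 96 AND status = 'grace' → -25
loan_id=7: ELSE → 100
loan_id=8: term_mo >= 44 AND status = 'current' → -43
loan_id=9: ELSE → 125
loan_id=10: ELSE → 103
loan_id=11: term_mo >= 44 AND status = 'current' → -101
loan_id=12: ELSE → 74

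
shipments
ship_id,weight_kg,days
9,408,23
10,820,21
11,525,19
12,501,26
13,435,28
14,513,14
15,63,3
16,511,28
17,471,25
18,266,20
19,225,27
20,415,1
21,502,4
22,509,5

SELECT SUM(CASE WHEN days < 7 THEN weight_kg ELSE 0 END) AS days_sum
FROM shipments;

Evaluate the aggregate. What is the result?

ship_id=9: ✗
ship_id=10: ✗
ship_id=11: ✗
ship_id=12: ✗
ship_id=13: ✗
ship_id=14: ✗
ship_id=15: ✓ → 63
ship_id=16: ✗
ship_id=17: ✗
ship_id=18: ✗
ship_id=19: ✗
ship_id=20: ✓ → 415
ship_id=21: ✓ → 502
ship_id=22: ✓ → 509
days_sum = 63 + 415 + 502 + 509 = 1489

1489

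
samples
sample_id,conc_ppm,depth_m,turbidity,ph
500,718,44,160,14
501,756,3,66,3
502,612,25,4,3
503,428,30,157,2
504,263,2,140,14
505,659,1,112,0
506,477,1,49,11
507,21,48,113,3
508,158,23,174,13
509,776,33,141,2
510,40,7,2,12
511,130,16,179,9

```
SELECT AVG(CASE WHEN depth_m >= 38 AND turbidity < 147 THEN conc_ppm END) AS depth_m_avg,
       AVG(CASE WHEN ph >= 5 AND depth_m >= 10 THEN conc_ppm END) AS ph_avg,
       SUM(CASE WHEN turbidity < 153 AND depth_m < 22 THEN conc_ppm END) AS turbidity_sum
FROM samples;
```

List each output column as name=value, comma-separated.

depth_m_avg=21, ph_avg=335.3333333333, turbidity_sum=2195

[depth_m_avg: depth_m >= 38 AND turbidity < 147]
sample_id=500: ✗
sample_id=501: ✗
sample_id=502: ✗
sample_id=503: ✗
sample_id=504: ✗
sample_id=505: ✗
sample_id=506: ✗
sample_id=507: ✓ → 21
sample_id=508: ✗
sample_id=509: ✗
sample_id=510: ✗
sample_id=511: ✗
depth_m_avg = 21
—
[ph_avg: ph >= 5 AND depth_m >= 10]
sample_id=500: ✓ → 718
sample_id=501: ✗
sample_id=502: ✗
sample_id=503: ✗
sample_id=504: ✗
sample_id=505: ✗
sample_id=506: ✗
sample_id=507: ✗
sample_id=508: ✓ → 158
sample_id=509: ✗
sample_id=510: ✗
sample_id=511: ✓ → 130
ph_avg = (718 + 158 + 130) / 3 = 335.3333333333
—
[turbidity_sum: turbidity < 153 AND depth_m < 22]
sample_id=500: ✗
sample_id=501: ✓ → 756
sample_id=502: ✗
sample_id=503: ✗
sample_id=504: ✓ → 263
sample_id=505: ✓ → 659
sample_id=506: ✓ → 477
sample_id=507: ✗
sample_id=508: ✗
sample_id=509: ✗
sample_id=510: ✓ → 40
sample_id=511: ✗
turbidity_sum = 756 + 263 + 659 + 477 + 40 = 2195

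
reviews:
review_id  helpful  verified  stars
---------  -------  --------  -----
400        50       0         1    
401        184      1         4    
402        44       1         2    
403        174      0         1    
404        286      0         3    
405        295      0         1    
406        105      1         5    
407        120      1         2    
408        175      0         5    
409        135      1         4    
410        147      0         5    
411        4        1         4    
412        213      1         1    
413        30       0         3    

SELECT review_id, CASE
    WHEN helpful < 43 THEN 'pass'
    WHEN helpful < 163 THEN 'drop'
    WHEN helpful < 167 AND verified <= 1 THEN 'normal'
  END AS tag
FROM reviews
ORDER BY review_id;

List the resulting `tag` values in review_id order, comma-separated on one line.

drop, NULL, drop, NULL, NULL, NULL, drop, drop, NULL, drop, drop, pass, NULL, pass

review_id=400: helpful < 163 → drop
review_id=401: (no match → NULL) → NULL
review_id=402: helpful < 163 → drop
review_id=403: (no match → NULL) → NULL
review_id=404: (no match → NULL) → NULL
review_id=405: (no match → NULL) → NULL
review_id=406: helpful < 163 → drop
review_id=407: helpful < 163 → drop
review_id=408: (no match → NULL) → NULL
review_id=409: helpful < 163 → drop
review_id=410: helpful < 163 → drop
review_id=411: helpful < 43 → pass
review_id=412: (no match → NULL) → NULL
review_id=413: helpful < 43 → pass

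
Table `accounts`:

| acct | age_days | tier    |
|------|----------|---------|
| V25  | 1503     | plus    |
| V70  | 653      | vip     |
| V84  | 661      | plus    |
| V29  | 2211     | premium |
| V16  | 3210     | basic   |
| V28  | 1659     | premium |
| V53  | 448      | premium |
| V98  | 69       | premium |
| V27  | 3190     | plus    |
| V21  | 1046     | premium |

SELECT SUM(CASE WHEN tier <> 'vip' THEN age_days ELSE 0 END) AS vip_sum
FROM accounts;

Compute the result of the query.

13997

acct=V25: ✓ → 1503
acct=V70: ✗
acct=V84: ✓ → 661
acct=V29: ✓ → 2211
acct=V16: ✓ → 3210
acct=V28: ✓ → 1659
acct=V53: ✓ → 448
acct=V98: ✓ → 69
acct=V27: ✓ → 3190
acct=V21: ✓ → 1046
vip_sum = 1503 + 661 + 2211 + 3210 + 1659 + 448 + 69 + 3190 + 1046 = 13997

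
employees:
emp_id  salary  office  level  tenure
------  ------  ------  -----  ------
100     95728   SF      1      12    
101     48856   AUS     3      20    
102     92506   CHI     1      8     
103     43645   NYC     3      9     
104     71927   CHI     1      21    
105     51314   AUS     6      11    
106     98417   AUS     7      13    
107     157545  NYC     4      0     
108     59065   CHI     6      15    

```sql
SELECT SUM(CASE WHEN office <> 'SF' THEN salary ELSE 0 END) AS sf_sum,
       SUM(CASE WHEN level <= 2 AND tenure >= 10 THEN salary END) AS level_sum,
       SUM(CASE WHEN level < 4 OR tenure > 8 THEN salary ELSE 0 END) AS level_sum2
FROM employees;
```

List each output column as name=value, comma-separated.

[sf_sum: office <> 'SF']
emp_id=100: ✗
emp_id=101: ✓ → 48856
emp_id=102: ✓ → 92506
emp_id=103: ✓ → 43645
emp_id=104: ✓ → 71927
emp_id=105: ✓ → 51314
emp_id=106: ✓ → 98417
emp_id=107: ✓ → 157545
emp_id=108: ✓ → 59065
sf_sum = 48856 + 92506 + 43645 + 71927 + 51314 + 98417 + 157545 + 59065 = 623275
—
[level_sum: level <= 2 AND tenure >= 10]
emp_id=100: ✓ → 95728
emp_id=101: ✗
emp_id=102: ✗
emp_id=103: ✗
emp_id=104: ✓ → 71927
emp_id=105: ✗
emp_id=106: ✗
emp_id=107: ✗
emp_id=108: ✗
level_sum = 95728 + 71927 = 167655
—
[level_sum2: level < 4 OR tenure > 8]
emp_id=100: ✓ → 95728
emp_id=101: ✓ → 48856
emp_id=102: ✓ → 92506
emp_id=103: ✓ → 43645
emp_id=104: ✓ → 71927
emp_id=105: ✓ → 51314
emp_id=106: ✓ → 98417
emp_id=107: ✗
emp_id=108: ✓ → 59065
level_sum2 = 95728 + 48856 + 92506 + 43645 + 71927 + 51314 + 98417 + 59065 = 561458

sf_sum=623275, level_sum=167655, level_sum2=561458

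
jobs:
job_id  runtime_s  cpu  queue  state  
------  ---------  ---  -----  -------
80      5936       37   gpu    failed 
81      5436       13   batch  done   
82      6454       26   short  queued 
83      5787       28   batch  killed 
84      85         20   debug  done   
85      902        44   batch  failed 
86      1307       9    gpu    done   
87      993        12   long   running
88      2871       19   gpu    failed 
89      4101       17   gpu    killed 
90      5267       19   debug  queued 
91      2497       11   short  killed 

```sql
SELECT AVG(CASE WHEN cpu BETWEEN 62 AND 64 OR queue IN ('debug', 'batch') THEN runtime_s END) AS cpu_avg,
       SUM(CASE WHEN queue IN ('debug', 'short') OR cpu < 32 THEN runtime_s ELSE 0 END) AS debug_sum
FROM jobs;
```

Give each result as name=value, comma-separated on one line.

[cpu_avg: cpu BETWEEN 62 AND 64 OR queue IN ('debug', 'batch')]
job_id=80: ✗
job_id=81: ✓ → 5436
job_id=82: ✗
job_id=83: ✓ → 5787
job_id=84: ✓ → 85
job_id=85: ✓ → 902
job_id=86: ✗
job_id=87: ✗
job_id=88: ✗
job_id=89: ✗
job_id=90: ✓ → 5267
job_id=91: ✗
cpu_avg = (5436 + 5787 + 85 + 902 + 5267) / 5 = 3495.4
—
[debug_sum: queue IN ('debug', 'short') OR cpu < 32]
job_id=80: ✗
job_id=81: ✓ → 5436
job_id=82: ✓ → 6454
job_id=83: ✓ → 5787
job_id=84: ✓ → 85
job_id=85: ✗
job_id=86: ✓ → 1307
job_id=87: ✓ → 993
job_id=88: ✓ → 2871
job_id=89: ✓ → 4101
job_id=90: ✓ → 5267
job_id=91: ✓ → 2497
debug_sum = 5436 + 6454 + 5787 + 85 + 1307 + 993 + 2871 + 4101 + 5267 + 2497 = 34798

cpu_avg=3495.4, debug_sum=34798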